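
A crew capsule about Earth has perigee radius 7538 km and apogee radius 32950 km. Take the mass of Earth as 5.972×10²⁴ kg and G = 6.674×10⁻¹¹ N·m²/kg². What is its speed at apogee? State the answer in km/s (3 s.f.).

μ = GM = 6.674×10⁻¹¹ × 5.972×10²⁴ = 3.986×10¹⁴ m³/s².
Semi-major axis a = (r_p + r_a)/2 = 20244 km = 2.024×10⁷ m.
Vis-viva: v² = μ(2/r − 1/a) = 3.986×10¹⁴ × (6.070×10⁻⁸ − 4.940×10⁻⁸) = 4.504×10⁶ m²/s².
v = 2122 m/s = 2.122 km/s.

v ≈ 2.12 km/s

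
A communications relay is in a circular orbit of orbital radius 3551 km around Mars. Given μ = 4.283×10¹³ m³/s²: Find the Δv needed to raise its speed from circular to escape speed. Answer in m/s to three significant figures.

r = 3551 km = 3.551×10⁶ m.
Circular speed v_c = √(μ/r) = 3473 m/s.
Escape speed v_esc = √(2μ/r) = √2 × v_c = 4911 m/s.
Δv = v_esc − v_c = 1439 m/s.

Δv ≈ 1440 m/s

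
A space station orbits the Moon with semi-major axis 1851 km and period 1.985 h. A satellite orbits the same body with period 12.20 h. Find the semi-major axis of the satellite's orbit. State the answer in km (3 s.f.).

Kepler's third law: a³ ∝ T², so a₂ = a₁ (T₂/T₁)^(2/3).
T₂/T₁ = 6.146, (T₂/T₁)^(2/3) = 3.355.
a₂ = 1851 × 3.355 = 6211 km.

a₂ ≈ 6210 km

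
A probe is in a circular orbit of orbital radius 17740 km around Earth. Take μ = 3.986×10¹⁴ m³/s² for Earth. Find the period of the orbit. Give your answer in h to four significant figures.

T ≈ 6.532 h

r = 17740 km = 1.774×10⁷ m.
Kepler's third law: T = 2π√(r³/μ) = 2π√((1.774×10⁷)³ / 3.986×10¹⁴).
r³/μ = 1.401×10⁷ s², so T = 2π × 3.742×10³ = 2.351×10⁴ s.
Converting: 2.351×10⁴ s ÷ 3600 = 6.532 h.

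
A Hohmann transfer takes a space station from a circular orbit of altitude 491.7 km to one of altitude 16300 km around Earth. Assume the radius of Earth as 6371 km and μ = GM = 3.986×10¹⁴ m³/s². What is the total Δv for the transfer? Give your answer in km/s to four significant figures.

Δv_total ≈ 3.156 km/s

r₁ = 6371 + 491.7 = 6862.7 km = 6.8627×10⁶ m.
r₂ = 6371 + 16300 = 22671 km = 2.2671×10⁷ m.
Transfer ellipse a_t = (r₁ + r₂)/2 = 1.477×10⁷ m.
At r₁: circular v_c1 = √(μ/r₁) = 7621 m/s; transfer-perigee v_p = √[μ(2/r₁ − 1/a_t)] = 9443 m/s.
Δv₁ = v_p − v_c1 = 1822 m/s.
At r₂: circular v_c2 = √(μ/r₂) = 4193 m/s; transfer-apogee v_a = √[μ(2/r₂ − 1/a_t)] = 2858 m/s.
Δv₂ = v_c2 − v_a = 1335 m/s.
Total Δv = Δv₁ + Δv₂ = 3156 m/s = 3.156 km/s.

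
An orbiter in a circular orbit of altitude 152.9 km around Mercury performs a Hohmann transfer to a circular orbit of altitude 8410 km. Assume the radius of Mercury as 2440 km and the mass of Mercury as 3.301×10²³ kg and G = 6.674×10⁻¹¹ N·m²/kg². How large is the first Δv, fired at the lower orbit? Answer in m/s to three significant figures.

Δv ≈ 789 m/s

μ = GM = 6.674×10⁻¹¹ × 3.301×10²³ = 2.203×10¹³ m³/s².
r₁ = 2440 + 152.9 = 2592.9 km = 2.5929×10⁶ m.
r₂ = 2440 + 8410 = 10850 km = 1.0850×10⁷ m.
Transfer ellipse a_t = (r₁ + r₂)/2 = 6.721×10⁶ m.
At r₁: circular v_c1 = √(μ/r₁) = 2915 m/s; transfer-periherm v_p = √[μ(2/r₁ − 1/a_t)] = 3703 m/s.
Δv₁ = v_p − v_c1 = 788.6 m/s.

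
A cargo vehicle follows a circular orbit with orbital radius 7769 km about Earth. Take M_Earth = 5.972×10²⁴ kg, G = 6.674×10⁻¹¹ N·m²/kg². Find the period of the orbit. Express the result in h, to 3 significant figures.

T ≈ 1.89 h

μ = GM = 6.674×10⁻¹¹ × 5.972×10²⁴ = 3.986×10¹⁴ m³/s².
r = 7769 km = 7.769×10⁶ m.
Kepler's third law: T = 2π√(r³/μ) = 2π√((7.769×10⁶)³ / 3.986×10¹⁴).
r³/μ = 1.176×10⁶ s², so T = 2π × 1.085×10³ = 6.815×10³ s.
Converting: 6.815×10³ s ÷ 3600 = 1.893 h.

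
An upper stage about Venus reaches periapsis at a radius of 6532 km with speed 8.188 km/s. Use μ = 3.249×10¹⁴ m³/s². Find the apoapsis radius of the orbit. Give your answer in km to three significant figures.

r_p = 6.532×10⁶ m.
Specific energy ε = v²/2 − μ/r = -1.622×10⁷ J/kg, so a = −μ/(2ε) = 1.002×10⁷ m.
The apsides satisfy r_p + r_a = 2a, so the apoapsis radius is 2a − r_p = 1.350×10⁷ m = 13501 km.

apoapsis radius ≈ 13500 km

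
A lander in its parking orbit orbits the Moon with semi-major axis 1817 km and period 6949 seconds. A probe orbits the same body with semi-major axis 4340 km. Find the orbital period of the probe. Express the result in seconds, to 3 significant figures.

T₂ ≈ 25700 seconds

Kepler's third law: T² ∝ a³, so T₂ = T₁ (a₂/a₁)^(3/2).
a₂/a₁ = 2.389, (a₂/a₁)^(3/2) = 3.691.
T₂ = 6949 × 3.691 = 25650 seconds.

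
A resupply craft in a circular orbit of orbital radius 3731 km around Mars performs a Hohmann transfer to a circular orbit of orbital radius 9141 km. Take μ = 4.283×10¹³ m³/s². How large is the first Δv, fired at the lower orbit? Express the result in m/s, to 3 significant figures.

Δv ≈ 650 m/s

r₁ = 3731 km = 3.731×10⁶ m.
r₂ = 9141 km = 9.141×10⁶ m.
Transfer ellipse a_t = (r₁ + r₂)/2 = 6.436×10⁶ m.
At r₁: circular v_c1 = √(μ/r₁) = 3388 m/s; transfer-periapsis v_p = √[μ(2/r₁ − 1/a_t)] = 4038 m/s.
Δv₁ = v_p − v_c1 = 649.7 m/s.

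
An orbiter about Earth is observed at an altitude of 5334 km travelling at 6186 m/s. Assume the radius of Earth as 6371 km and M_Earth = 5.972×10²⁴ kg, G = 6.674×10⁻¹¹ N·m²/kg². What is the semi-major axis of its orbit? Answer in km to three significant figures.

a ≈ 13400 km

μ = GM = 6.674×10⁻¹¹ × 5.972×10²⁴ = 3.986×10¹⁴ m³/s².
r = 6371 + 5334 = 11705 km = 1.170×10⁷ m.
Vis-viva rearranged: 1/a = 2/r − v²/μ = 1.709×10⁻⁷ − 9.601×10⁻⁸ = 7.486×10⁻⁸ m⁻¹.
a = 1.336×10⁷ m = 13359 km.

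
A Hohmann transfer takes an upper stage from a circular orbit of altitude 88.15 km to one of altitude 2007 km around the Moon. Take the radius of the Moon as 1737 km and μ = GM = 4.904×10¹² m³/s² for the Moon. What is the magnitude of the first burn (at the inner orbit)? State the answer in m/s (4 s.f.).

Δv ≈ 261.5 m/s

r₁ = 1737 + 88.15 = 1825.2 km = 1.8252×10⁶ m.
r₂ = 1737 + 2007 = 3744.0 km = 3.7440×10⁶ m.
Transfer ellipse a_t = (r₁ + r₂)/2 = 2.785×10⁶ m.
At r₁: circular v_c1 = √(μ/r₁) = 1639 m/s; transfer-perilune v_p = √[μ(2/r₁ − 1/a_t)] = 1901 m/s.
Δv₁ = v_p − v_c1 = 261.5 m/s.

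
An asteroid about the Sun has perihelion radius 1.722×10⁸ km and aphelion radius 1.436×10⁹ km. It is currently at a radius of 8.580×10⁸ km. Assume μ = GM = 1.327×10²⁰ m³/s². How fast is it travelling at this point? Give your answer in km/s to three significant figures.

Semi-major axis a = (r_p + r_a)/2 = 8.0410×10⁸ km = 8.041×10¹¹ m.
Vis-viva: v² = μ(2/r − 1/a) = 1.327×10²⁰ × (2.331×10⁻¹² − 1.244×10⁻¹²) = 1.443×10⁸ m²/s².
v = 12010 m/s = 12.01 km/s.

v ≈ 12.0 km/s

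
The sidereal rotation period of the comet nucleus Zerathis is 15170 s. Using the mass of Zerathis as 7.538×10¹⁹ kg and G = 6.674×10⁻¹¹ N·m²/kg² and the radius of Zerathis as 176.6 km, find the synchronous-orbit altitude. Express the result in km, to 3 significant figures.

μ = GM = 6.674×10⁻¹¹ × 7.538×10¹⁹ = 5.031×10⁹ m³/s².
A synchronous orbit has period T, so by Kepler's third law a = (μT²/4π²)^(1/3).
μT²/4π² = 5.031×10⁹ × (1.517×10⁴)² / 39.48 = 2.933×10¹⁶ m³.
a = 3.084×10⁵ m = 308.38 km.
Altitude h = a − R = 308.38 − 176.6 = 131.78 km.

h_sync ≈ 132 km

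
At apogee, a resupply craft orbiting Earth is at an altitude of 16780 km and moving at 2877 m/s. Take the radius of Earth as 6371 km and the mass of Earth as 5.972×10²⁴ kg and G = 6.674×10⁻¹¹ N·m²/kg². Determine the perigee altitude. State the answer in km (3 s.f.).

perigee altitude ≈ 955 km

μ = GM = 6.674×10⁻¹¹ × 5.972×10²⁴ = 3.986×10¹⁴ m³/s².
r_a = 6371 + 16780 = 23151 km = 2.315×10⁷ m.
Specific energy ε = v²/2 − μ/r = -1.308×10⁷ J/kg, so a = −μ/(2ε) = 1.524×10⁷ m.
The apsides satisfy r_p + r_a = 2a, so the perigee radius is 2a − r_a = 7.326×10⁶ m = 7326.4 km.
Perigee altitude = 7326.4 − 6371 = 955.42 km.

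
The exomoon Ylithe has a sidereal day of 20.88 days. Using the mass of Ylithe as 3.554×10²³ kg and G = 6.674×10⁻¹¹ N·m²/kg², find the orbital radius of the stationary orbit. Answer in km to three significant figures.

r_sync ≈ 1.25×10⁵ km

μ = GM = 6.674×10⁻¹¹ × 3.554×10²³ = 2.372×10¹³ m³/s².
T = 20.88 days = 1.804×10⁶ s.
A synchronous orbit has period T, so by Kepler's third law a = (μT²/4π²)^(1/3).
μT²/4π² = 2.372×10¹³ × (1.804×10⁶)² / 39.48 = 1.955×10²⁴ m³.
a = 1.250×10⁸ m = 1.2505×10⁵ km.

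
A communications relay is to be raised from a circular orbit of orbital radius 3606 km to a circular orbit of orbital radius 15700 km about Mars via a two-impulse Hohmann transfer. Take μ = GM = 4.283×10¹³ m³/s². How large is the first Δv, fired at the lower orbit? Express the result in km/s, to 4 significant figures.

Δv ≈ 0.9488 km/s

r₁ = 3606 km = 3.606×10⁶ m.
r₂ = 15700 km = 1.570×10⁷ m.
Transfer ellipse a_t = (r₁ + r₂)/2 = 9.653×10⁶ m.
At r₁: circular v_c1 = √(μ/r₁) = 3446 m/s; transfer-periapsis v_p = √[μ(2/r₁ − 1/a_t)] = 4395 m/s.
Δv₁ = v_p − v_c1 = 948.8 m/s.
= 0.9488 km/s.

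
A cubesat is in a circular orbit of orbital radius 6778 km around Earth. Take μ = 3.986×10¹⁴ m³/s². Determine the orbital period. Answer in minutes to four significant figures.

r = 6778 km = 6.778×10⁶ m.
Kepler's third law: T = 2π√(r³/μ) = 2π√((6.778×10⁶)³ / 3.986×10¹⁴).
r³/μ = 7.812×10⁵ s², so T = 2π × 8.839×10² = 5.553×10³ s.
Converting: 5.553×10³ s ÷ 60.00 = 92.56 minutes.

T ≈ 92.56 minutes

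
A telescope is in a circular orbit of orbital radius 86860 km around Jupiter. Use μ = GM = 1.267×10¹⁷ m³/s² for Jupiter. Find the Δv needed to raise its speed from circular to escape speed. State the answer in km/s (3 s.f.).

r = 86860 km = 8.686×10⁷ m.
Circular speed v_c = √(μ/r) = 38190 m/s.
Escape speed v_esc = √(2μ/r) = √2 × v_c = 54010 m/s.
Δv = v_esc − v_c = 15820 m/s = 15.82 km/s.

Δv ≈ 15.8 km/s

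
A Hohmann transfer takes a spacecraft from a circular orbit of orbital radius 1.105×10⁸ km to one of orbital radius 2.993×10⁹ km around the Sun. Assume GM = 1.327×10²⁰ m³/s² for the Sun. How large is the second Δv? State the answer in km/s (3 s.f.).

Δv ≈ 4.88 km/s

r₁ = 1.105×10⁸ km = 1.105×10¹¹ m.
r₂ = 2.993×10⁹ km = 2.993×10¹² m.
Transfer ellipse a_t = (r₁ + r₂)/2 = 1.552×10¹² m.
At r₁: circular v_c1 = √(μ/r₁) = 34650 m/s; transfer-perihelion v_p = √[μ(2/r₁ − 1/a_t)] = 48130 m/s.
At r₂: circular v_c2 = √(μ/r₂) = 6659 m/s; transfer-aphelion v_a = √[μ(2/r₂ − 1/a_t)] = 1777 m/s.
Δv₂ = v_c2 − v_a = 4882 m/s.
= 4.882 km/s.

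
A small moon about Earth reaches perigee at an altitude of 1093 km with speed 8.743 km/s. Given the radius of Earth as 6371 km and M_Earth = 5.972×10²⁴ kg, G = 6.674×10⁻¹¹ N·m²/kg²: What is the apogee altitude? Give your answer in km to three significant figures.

μ = GM = 6.674×10⁻¹¹ × 5.972×10²⁴ = 3.986×10¹⁴ m³/s².
r_p = 6371 + 1093 = 7464.0 km = 7.464×10⁶ m.
Specific energy ε = v²/2 − μ/r = -1.518×10⁷ J/kg, so a = −μ/(2ε) = 1.313×10⁷ m.
The apsides satisfy r_p + r_a = 2a, so the apogee radius is 2a − r_p = 1.879×10⁷ m = 18794 km.
Apogee altitude = 18794 − 6371 = 12423 km.

apogee altitude ≈ 12400 km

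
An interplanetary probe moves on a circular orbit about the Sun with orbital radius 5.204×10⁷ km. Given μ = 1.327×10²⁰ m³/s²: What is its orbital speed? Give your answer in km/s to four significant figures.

r = 5.204×10⁷ km = 5.204×10¹⁰ m.
For a circular orbit v = √(μ/r) = √(1.327×10²⁰ / 5.204×10¹⁰) = √(2.550×10⁹) = 50500 m/s.
That is 50.50 km/s.

v ≈ 50.50 km/s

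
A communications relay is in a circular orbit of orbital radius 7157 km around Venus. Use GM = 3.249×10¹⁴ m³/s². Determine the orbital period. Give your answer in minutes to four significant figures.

T ≈ 111.2 minutes

r = 7157 km = 7.157×10⁶ m.
Kepler's third law: T = 2π√(r³/μ) = 2π√((7.157×10⁶)³ / 3.249×10¹⁴).
r³/μ = 1.128×10⁶ s², so T = 2π × 1.062×10³ = 6.674×10³ s.
Converting: 6.674×10³ s ÷ 60.00 = 111.2 minutes.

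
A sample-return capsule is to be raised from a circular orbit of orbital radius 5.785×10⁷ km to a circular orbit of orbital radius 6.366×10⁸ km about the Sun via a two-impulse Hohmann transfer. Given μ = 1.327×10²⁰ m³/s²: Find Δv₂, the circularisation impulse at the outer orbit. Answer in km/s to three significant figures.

Δv ≈ 8.54 km/s

r₁ = 5.785×10⁷ km = 5.785×10¹⁰ m.
r₂ = 6.366×10⁸ km = 6.366×10¹¹ m.
Transfer ellipse a_t = (r₁ + r₂)/2 = 3.472×10¹¹ m.
At r₁: circular v_c1 = √(μ/r₁) = 47890 m/s; transfer-perihelion v_p = √[μ(2/r₁ − 1/a_t)] = 64850 m/s.
At r₂: circular v_c2 = √(μ/r₂) = 14440 m/s; transfer-aphelion v_a = √[μ(2/r₂ − 1/a_t)] = 5893 m/s.
Δv₂ = v_c2 − v_a = 8545 m/s.
= 8.545 km/s.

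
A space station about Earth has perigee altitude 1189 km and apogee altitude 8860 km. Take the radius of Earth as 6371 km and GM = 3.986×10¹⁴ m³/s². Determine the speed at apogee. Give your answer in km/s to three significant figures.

v ≈ 4.17 km/s

r_p = 6371 + 1189 = 7560.0 km = 7.5600×10⁶ m.
r_a = 6371 + 8860 = 15231 km = 1.5231×10⁷ m.
Semi-major axis a = (r_p + r_a)/2 = 11396 km = 1.140×10⁷ m.
Vis-viva: v² = μ(2/r − 1/a) = 3.986×10¹⁴ × (1.313×10⁻⁷ − 8.775×10⁻⁸) = 1.736×10⁷ m²/s².
v = 4167 m/s = 4.167 km/s.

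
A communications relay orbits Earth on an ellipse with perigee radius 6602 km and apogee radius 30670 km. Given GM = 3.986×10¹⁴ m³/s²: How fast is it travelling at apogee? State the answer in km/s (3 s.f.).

Semi-major axis a = (r_p + r_a)/2 = 18636 km = 1.864×10⁷ m.
Vis-viva: v² = μ(2/r − 1/a) = 3.986×10¹⁴ × (6.521×10⁻⁸ − 5.366×10⁻⁸) = 4.604×10⁶ m²/s².
v = 2146 m/s = 2.146 km/s.

v ≈ 2.15 km/s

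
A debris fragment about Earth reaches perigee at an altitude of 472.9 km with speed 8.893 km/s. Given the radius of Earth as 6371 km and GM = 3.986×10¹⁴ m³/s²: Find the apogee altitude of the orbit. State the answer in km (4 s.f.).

r_p = 6371 + 472.9 = 6843.9 km = 6.844×10⁶ m.
Specific energy ε = v²/2 − μ/r = -1.870×10⁷ J/kg, so a = −μ/(2ε) = 1.066×10⁷ m.
The apsides satisfy r_p + r_a = 2a, so the apogee radius is 2a − r_p = 1.447×10⁷ m = 14473 km.
Apogee altitude = 14473 − 6371 = 8101.8 km.

apogee altitude ≈ 8102 km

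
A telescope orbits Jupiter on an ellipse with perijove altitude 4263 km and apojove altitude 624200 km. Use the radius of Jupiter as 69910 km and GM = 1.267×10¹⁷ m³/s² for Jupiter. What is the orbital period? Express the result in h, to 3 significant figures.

r_p = 69910 + 4263 = 74173 km = 7.4173×10⁷ m.
r_a = 69910 + 624200 = 694110 km = 6.9411×10⁸ m.
Semi-major axis a = (r_p + r_a)/2 = (74173 + 6.9411×10⁵)/2 = 3.8414×10⁵ km = 3.841×10⁸ m.
By Kepler's third law T = 2π√(a³/μ) = 2π × 2.115×10⁴ = 1.329×10⁵ s.
= 36.92 h.

T ≈ 36.9 h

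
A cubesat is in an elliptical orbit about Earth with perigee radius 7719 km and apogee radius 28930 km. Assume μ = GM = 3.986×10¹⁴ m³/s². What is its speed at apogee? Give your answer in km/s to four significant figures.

v ≈ 2.409 km/s

Semi-major axis a = (r_p + r_a)/2 = 18324 km = 1.832×10⁷ m.
Vis-viva: v² = μ(2/r − 1/a) = 3.986×10¹⁴ × (6.913×10⁻⁸ − 5.457×10⁻⁸) = 5.804×10⁶ m²/s².
v = 2409 m/s = 2.409 km/s.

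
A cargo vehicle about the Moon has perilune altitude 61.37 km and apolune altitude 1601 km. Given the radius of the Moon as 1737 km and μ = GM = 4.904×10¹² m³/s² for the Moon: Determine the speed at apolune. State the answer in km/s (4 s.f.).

r_p = 1737 + 61.37 = 1798.4 km = 1.7984×10⁶ m.
r_a = 1737 + 1601 = 3338.0 km = 3.3380×10⁶ m.
Semi-major axis a = (r_p + r_a)/2 = 2568.2 km = 2.568×10⁶ m.
Vis-viva: v² = μ(2/r − 1/a) = 4.904×10¹² × (5.992×10⁻⁷ − 3.894×10⁻⁷) = 1.029×10⁶ m²/s².
v = 1014 m/s = 1.014 km/s.

v ≈ 1.014 km/s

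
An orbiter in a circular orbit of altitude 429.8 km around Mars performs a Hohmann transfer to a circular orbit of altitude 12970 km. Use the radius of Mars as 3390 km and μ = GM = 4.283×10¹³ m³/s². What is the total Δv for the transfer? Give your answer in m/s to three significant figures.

Δv_total ≈ 1540 m/s

r₁ = 3390 + 429.8 = 3819.8 km = 3.8198×10⁶ m.
r₂ = 3390 + 12970 = 16360 km = 1.6360×10⁷ m.
Transfer ellipse a_t = (r₁ + r₂)/2 = 1.009×10⁷ m.
At r₁: circular v_c1 = √(μ/r₁) = 3349 m/s; transfer-periapsis v_p = √[μ(2/r₁ − 1/a_t)] = 4264 m/s.
Δv₁ = v_p − v_c1 = 915.3 m/s.
At r₂: circular v_c2 = √(μ/r₂) = 1618 m/s; transfer-apoapsis v_a = √[μ(2/r₂ − 1/a_t)] = 995.5 m/s.
Δv₂ = v_c2 − v_a = 622.5 m/s.
Total Δv = Δv₁ + Δv₂ = 1538 m/s.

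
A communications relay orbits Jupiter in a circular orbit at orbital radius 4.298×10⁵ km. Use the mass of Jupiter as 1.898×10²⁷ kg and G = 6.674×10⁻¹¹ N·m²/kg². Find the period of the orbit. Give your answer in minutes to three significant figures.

T ≈ 2620 minutes

μ = GM = 6.674×10⁻¹¹ × 1.898×10²⁷ = 1.267×10¹⁷ m³/s².
r = 4.298×10⁵ km = 4.298×10⁸ m.
Kepler's third law: T = 2π√(r³/μ) = 2π√((4.298×10⁸)³ / 1.267×10¹⁷).
r³/μ = 6.268×10⁸ s², so T = 2π × 2.504×10⁴ = 1.573×10⁵ s.
Converting: 1.573×10⁵ s ÷ 60.00 = 2622 minutes.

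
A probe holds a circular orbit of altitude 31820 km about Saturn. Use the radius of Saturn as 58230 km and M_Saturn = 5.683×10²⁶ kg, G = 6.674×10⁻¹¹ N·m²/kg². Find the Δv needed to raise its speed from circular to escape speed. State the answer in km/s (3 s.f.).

Δv ≈ 8.50 km/s

μ = GM = 6.674×10⁻¹¹ × 5.683×10²⁶ = 3.793×10¹⁶ m³/s².
r = 58230 + 31820 = 90050 km = 9.0050×10⁷ m.
Circular speed v_c = √(μ/r) = 20520 m/s.
Escape speed v_esc = √(2μ/r) = √2 × v_c = 29020 m/s.
Δv = v_esc − v_c = 8501 m/s = 8.501 km/s.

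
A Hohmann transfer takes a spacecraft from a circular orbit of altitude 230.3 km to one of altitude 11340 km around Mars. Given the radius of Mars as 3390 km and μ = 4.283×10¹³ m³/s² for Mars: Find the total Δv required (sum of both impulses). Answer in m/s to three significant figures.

r₁ = 3390 + 230.3 = 3620.3 km = 3.6203×10⁶ m.
r₂ = 3390 + 11340 = 14730 km = 1.4730×10⁷ m.
Transfer ellipse a_t = (r₁ + r₂)/2 = 9.175×10⁶ m.
At r₁: circular v_c1 = √(μ/r₁) = 3440 m/s; transfer-periapsis v_p = √[μ(2/r₁ − 1/a_t)] = 4358 m/s.
Δv₁ = v_p − v_c1 = 918.5 m/s.
At r₂: circular v_c2 = √(μ/r₂) = 1705 m/s; transfer-apoapsis v_a = √[μ(2/r₂ − 1/a_t)] = 1071 m/s.
Δv₂ = v_c2 − v_a = 634.1 m/s.
Total Δv = Δv₁ + Δv₂ = 1553 m/s.

Δv_total ≈ 1550 m/s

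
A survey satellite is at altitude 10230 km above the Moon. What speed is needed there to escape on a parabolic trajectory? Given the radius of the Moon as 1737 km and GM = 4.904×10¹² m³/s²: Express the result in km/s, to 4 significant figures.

v_esc ≈ 0.9053 km/s

r = 1737 + 10230 = 11967 km = 1.1967×10⁷ m.
Escape speed v_esc = √(2μ/r) = √(2 × 4.904×10¹² / 1.197×10⁷) = √(8.196×10⁵) = 905.3 m/s.
= 0.9053 km/s.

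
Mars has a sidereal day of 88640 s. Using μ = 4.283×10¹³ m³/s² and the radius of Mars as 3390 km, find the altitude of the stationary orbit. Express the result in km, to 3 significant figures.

A synchronous orbit has period T, so by Kepler's third law a = (μT²/4π²)^(1/3).
μT²/4π² = 4.283×10¹³ × (8.864×10⁴)² / 39.48 = 8.524×10²¹ m³.
a = 2.043×10⁷ m = 20428 km.
Altitude h = a − R = 20428 − 3390 = 17038 km.

h_sync ≈ 17000 km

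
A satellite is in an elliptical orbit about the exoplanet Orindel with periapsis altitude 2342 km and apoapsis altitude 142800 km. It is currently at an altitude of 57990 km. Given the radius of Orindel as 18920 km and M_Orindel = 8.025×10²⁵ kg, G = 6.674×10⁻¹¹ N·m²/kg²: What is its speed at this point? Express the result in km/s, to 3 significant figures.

v ≈ 8.99 km/s

μ = GM = 6.674×10⁻¹¹ × 8.025×10²⁵ = 5.356×10¹⁵ m³/s².
r_p = 18920 + 2342 = 21262 km = 2.1262×10⁷ m.
r_a = 18920 + 142800 = 161720 km = 1.6172×10⁸ m.
r = 18920 + 57990 = 76910 km = 7.691×10⁷ m.
Semi-major axis a = (r_p + r_a)/2 = 91491 km = 9.149×10⁷ m.
Vis-viva: v² = μ(2/r − 1/a) = 5.356×10¹⁵ × (2.600×10⁻⁸ − 1.093×10⁻⁸) = 8.074×10⁷ m²/s².
v = 8985 m/s = 8.985 km/s.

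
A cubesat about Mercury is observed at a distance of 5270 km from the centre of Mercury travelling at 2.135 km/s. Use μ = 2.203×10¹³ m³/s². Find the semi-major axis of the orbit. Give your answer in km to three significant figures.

r = 5.270×10⁶ m.
Vis-viva rearranged: 1/a = 2/r − v²/μ = 3.795×10⁻⁷ − 2.069×10⁻⁷ = 1.726×10⁻⁷ m⁻¹.
a = 5.794×10⁶ m = 5793.9 km.

a ≈ 5790 km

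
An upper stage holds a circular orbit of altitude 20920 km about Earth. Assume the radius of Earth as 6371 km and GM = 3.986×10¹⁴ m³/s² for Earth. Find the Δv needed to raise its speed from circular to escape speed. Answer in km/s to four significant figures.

Δv ≈ 1.583 km/s

r = 6371 + 20920 = 27291 km = 2.7291×10⁷ m.
Circular speed v_c = √(μ/r) = 3822 m/s.
Escape speed v_esc = √(2μ/r) = √2 × v_c = 5405 m/s.
Δv = v_esc − v_c = 1583 m/s = 1.583 km/s.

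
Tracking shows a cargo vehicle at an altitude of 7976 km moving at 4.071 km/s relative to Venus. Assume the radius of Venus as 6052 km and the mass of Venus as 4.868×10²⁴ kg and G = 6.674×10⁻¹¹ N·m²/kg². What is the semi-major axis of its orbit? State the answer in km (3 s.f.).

μ = GM = 6.674×10⁻¹¹ × 4.868×10²⁴ = 3.249×10¹⁴ m³/s².
r = 6052 + 7976 = 14028 km = 1.403×10⁷ m.
Vis-viva rearranged: 1/a = 2/r − v²/μ = 1.426×10⁻⁷ − 5.101×10⁻⁸ = 9.156×10⁻⁸ m⁻¹.
a = 1.092×10⁷ m = 10922 km.

a ≈ 10900 km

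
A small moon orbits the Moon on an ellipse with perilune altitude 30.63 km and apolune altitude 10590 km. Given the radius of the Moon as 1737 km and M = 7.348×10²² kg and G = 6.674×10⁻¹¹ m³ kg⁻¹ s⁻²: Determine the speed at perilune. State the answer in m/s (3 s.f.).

μ = GM = 6.674×10⁻¹¹ × 7.348×10²² = 4.904×10¹² m³/s².
r_p = 1737 + 30.63 = 1767.6 km = 1.7676×10⁶ m.
r_a = 1737 + 10590 = 12327 km = 1.2327×10⁷ m.
Semi-major axis a = (r_p + r_a)/2 = 7047.3 km = 7.047×10⁶ m.
Vis-viva: v² = μ(2/r − 1/a) = 4.904×10¹² × (1.131×10⁻⁶ − 1.419×10⁻⁷) = 4.853×10⁶ m²/s².
v = 2203 m/s.

v ≈ 2200 m/s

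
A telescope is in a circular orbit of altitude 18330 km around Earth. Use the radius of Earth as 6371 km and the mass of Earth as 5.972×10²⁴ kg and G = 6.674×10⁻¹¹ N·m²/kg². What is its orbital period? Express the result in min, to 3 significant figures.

T ≈ 644 min

μ = GM = 6.674×10⁻¹¹ × 5.972×10²⁴ = 3.986×10¹⁴ m³/s².
r = 6371 + 18330 = 24701 km = 2.4701×10⁷ m.
Kepler's third law: T = 2π√(r³/μ) = 2π√((2.470×10⁷)³ / 3.986×10¹⁴).
r³/μ = 3.781×10⁷ s², so T = 2π × 6.149×10³ = 3.864×10⁴ s.
Converting: 3.864×10⁴ s ÷ 60.00 = 643.9 min.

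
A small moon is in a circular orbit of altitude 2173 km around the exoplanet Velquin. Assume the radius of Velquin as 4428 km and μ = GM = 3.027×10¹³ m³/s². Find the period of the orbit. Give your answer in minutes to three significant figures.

T ≈ 323 minutes

r = 4428 + 2173 = 6601.0 km = 6.6010×10⁶ m.
Kepler's third law: T = 2π√(r³/μ) = 2π√((6.601×10⁶)³ / 3.027×10¹³).
r³/μ = 9.502×10⁶ s², so T = 2π × 3.083×10³ = 1.937×10⁴ s.
Converting: 1.937×10⁴ s ÷ 60.00 = 322.8 minutes.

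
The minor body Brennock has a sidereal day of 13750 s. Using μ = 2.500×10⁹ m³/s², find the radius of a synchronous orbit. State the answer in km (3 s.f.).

A synchronous orbit has period T, so by Kepler's third law a = (μT²/4π²)^(1/3).
μT²/4π² = 2.500×10⁹ × (1.375×10⁴)² / 39.48 = 1.197×10¹⁶ m³.
a = 2.288×10⁵ m = 228.77 km.

r_sync ≈ 229 km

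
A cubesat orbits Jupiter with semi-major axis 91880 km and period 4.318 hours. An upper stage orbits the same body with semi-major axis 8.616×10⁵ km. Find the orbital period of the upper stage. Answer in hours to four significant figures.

T₂ ≈ 124.0 hours

Kepler's third law: T² ∝ a³, so T₂ = T₁ (a₂/a₁)^(3/2).
a₂/a₁ = 9.377, (a₂/a₁)^(3/2) = 28.72.
T₂ = 4.318 × 28.72 = 124.0 hours.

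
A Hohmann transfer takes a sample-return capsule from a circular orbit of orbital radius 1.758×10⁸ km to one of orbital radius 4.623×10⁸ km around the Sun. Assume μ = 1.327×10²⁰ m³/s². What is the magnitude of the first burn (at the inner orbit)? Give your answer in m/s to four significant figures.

r₁ = 1.758×10⁸ km = 1.758×10¹¹ m.
r₂ = 4.623×10⁸ km = 4.623×10¹¹ m.
Transfer ellipse a_t = (r₁ + r₂)/2 = 3.190×10¹¹ m.
At r₁: circular v_c1 = √(μ/r₁) = 27470 m/s; transfer-perihelion v_p = √[μ(2/r₁ − 1/a_t)] = 33070 m/s.
Δv₁ = v_p − v_c1 = 5598 m/s.

Δv ≈ 5598 m/s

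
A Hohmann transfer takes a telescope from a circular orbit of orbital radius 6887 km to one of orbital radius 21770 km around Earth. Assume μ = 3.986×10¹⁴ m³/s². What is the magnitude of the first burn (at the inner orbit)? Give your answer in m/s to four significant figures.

Δv ≈ 1770 m/s

r₁ = 6887 km = 6.887×10⁶ m.
r₂ = 21770 km = 2.177×10⁷ m.
Transfer ellipse a_t = (r₁ + r₂)/2 = 1.433×10⁷ m.
At r₁: circular v_c1 = √(μ/r₁) = 7608 m/s; transfer-perigee v_p = √[μ(2/r₁ − 1/a_t)] = 9377 m/s.
Δv₁ = v_p − v_c1 = 1770 m/s.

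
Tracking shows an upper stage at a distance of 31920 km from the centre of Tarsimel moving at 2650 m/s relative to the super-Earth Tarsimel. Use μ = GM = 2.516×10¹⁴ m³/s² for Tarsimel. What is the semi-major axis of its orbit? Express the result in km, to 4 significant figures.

r = 3.192×10⁷ m.
Vis-viva rearranged: 1/a = 2/r − v²/μ = 6.266×10⁻⁸ − 2.791×10⁻⁸ = 3.475×10⁻⁸ m⁻¹.
a = 2.878×10⁷ m = 28781 km.

a ≈ 28780 km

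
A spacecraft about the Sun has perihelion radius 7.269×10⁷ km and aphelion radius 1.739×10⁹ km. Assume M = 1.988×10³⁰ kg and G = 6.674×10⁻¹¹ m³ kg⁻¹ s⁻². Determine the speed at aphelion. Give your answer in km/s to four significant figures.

μ = GM = 6.674×10⁻¹¹ × 1.988×10³⁰ = 1.327×10²⁰ m³/s².
Semi-major axis a = (r_p + r_a)/2 = 9.0584×10⁸ km = 9.058×10¹¹ m.
Vis-viva: v² = μ(2/r − 1/a) = 1.327×10²⁰ × (1.150×10⁻¹² − 1.104×10⁻¹²) = 6.122×10⁶ m²/s².
v = 2474 m/s = 2.474 km/s.

v ≈ 2.474 km/s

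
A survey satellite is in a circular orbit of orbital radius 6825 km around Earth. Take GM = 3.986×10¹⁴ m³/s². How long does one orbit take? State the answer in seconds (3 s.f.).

r = 6825 km = 6.825×10⁶ m.
Kepler's third law: T = 2π√(r³/μ) = 2π√((6.825×10⁶)³ / 3.986×10¹⁴).
r³/μ = 7.976×10⁵ s², so T = 2π × 8.931×10² = 5.611×10³ s.

T ≈ 5610 seconds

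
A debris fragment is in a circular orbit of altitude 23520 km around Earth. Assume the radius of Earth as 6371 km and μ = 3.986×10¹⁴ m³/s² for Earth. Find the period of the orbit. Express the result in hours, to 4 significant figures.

T ≈ 14.29 hours

r = 6371 + 23520 = 29891 km = 2.9891×10⁷ m.
Kepler's third law: T = 2π√(r³/μ) = 2π√((2.989×10⁷)³ / 3.986×10¹⁴).
r³/μ = 6.700×10⁷ s², so T = 2π × 8.185×10³ = 5.143×10⁴ s.
Converting: 5.143×10⁴ s ÷ 3600 = 14.29 hours.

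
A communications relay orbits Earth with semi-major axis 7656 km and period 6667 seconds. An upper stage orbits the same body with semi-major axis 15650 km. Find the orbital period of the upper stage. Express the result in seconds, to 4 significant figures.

Kepler's third law: T² ∝ a³, so T₂ = T₁ (a₂/a₁)^(3/2).
a₂/a₁ = 2.044, (a₂/a₁)^(3/2) = 2.923.
T₂ = 6667 × 2.923 = 19480 seconds.

T₂ ≈ 19480 seconds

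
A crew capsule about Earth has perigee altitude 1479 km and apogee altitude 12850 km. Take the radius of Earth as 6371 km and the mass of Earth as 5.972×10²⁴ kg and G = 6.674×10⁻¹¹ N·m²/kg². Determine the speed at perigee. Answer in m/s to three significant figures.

μ = GM = 6.674×10⁻¹¹ × 5.972×10²⁴ = 3.986×10¹⁴ m³/s².
r_p = 6371 + 1479 = 7850.0 km = 7.8500×10⁶ m.
r_a = 6371 + 12850 = 19221 km = 1.9221×10⁷ m.
Semi-major axis a = (r_p + r_a)/2 = 13536 km = 1.354×10⁷ m.
Vis-viva: v² = μ(2/r − 1/a) = 3.986×10¹⁴ × (2.548×10⁻⁷ − 7.388×10⁻⁸) = 7.210×10⁷ m²/s².
v = 8491 m/s.

v ≈ 8490 m/s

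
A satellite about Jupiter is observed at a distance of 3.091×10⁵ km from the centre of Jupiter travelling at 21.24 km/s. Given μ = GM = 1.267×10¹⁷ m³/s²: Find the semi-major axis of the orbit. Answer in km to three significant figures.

a ≈ 3.44×10⁵ km

r = 3.091×10⁸ m.
Specific orbital energy ε = v²/2 − μ/r = (21240)²/2 − 1.267×10¹⁷/3.091×10⁸ = -1.843×10⁸ J/kg.
Since ε = −μ/(2a), a = −μ/(2ε) = 3.437×10⁸ m = 3.4368×10⁵ km.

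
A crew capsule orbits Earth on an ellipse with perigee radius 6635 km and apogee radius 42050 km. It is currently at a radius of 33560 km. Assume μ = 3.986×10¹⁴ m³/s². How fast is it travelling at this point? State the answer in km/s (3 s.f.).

v ≈ 2.72 km/s

Semi-major axis a = (r_p + r_a)/2 = 24342 km = 2.434×10⁷ m.
Vis-viva: v² = μ(2/r − 1/a) = 3.986×10¹⁴ × (5.959×10⁻⁸ − 4.108×10⁻⁸) = 7.380×10⁶ m²/s².
v = 2717 m/s = 2.717 km/s.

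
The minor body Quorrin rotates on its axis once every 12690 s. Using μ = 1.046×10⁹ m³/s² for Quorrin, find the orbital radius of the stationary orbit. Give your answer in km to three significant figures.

r_sync ≈ 162 km

A synchronous orbit has period T, so by Kepler's third law a = (μT²/4π²)^(1/3).
μT²/4π² = 1.046×10⁹ × (1.269×10⁴)² / 39.48 = 4.267×10¹⁵ m³.
a = 1.622×10⁵ m = 162.19 km.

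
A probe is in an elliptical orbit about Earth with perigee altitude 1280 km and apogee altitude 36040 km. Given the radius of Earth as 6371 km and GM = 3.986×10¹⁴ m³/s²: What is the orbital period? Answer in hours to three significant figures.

r_p = 6371 + 1280 = 7651.0 km = 7.6510×10⁶ m.
r_a = 6371 + 36040 = 42411 km = 4.2411×10⁷ m.
Semi-major axis a = (r_p + r_a)/2 = (7651.0 + 42411)/2 = 25031 km = 2.503×10⁷ m.
By Kepler's third law T = 2π√(a³/μ) = 2π × 6.273×10³ = 3.941×10⁴ s.
= 10.95 hours.

T ≈ 10.9 hours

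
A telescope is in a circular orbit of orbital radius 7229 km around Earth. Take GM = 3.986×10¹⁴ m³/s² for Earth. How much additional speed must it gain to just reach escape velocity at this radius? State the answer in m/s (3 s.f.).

r = 7229 km = 7.229×10⁶ m.
Circular speed v_c = √(μ/r) = 7426 m/s.
Escape speed v_esc = √(2μ/r) = √2 × v_c = 10500 m/s.
Δv = v_esc − v_c = 3076 m/s.

Δv ≈ 3080 m/s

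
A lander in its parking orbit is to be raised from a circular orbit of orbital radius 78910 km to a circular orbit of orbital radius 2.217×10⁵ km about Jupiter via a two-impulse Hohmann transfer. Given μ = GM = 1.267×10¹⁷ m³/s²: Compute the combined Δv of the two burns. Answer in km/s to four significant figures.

r₁ = 78910 km = 7.891×10⁷ m.
r₂ = 2.217×10⁵ km = 2.217×10⁸ m.
Transfer ellipse a_t = (r₁ + r₂)/2 = 1.503×10⁸ m.
At r₁: circular v_c1 = √(μ/r₁) = 40070 m/s; transfer-perijove v_p = √[μ(2/r₁ − 1/a_t)] = 48670 m/s.
Δv₁ = v_p − v_c1 = 8595 m/s.
At r₂: circular v_c2 = √(μ/r₂) = 23910 m/s; transfer-apojove v_a = √[μ(2/r₂ − 1/a_t)] = 17320 m/s.
Δv₂ = v_c2 − v_a = 6584 m/s.
Total Δv = Δv₁ + Δv₂ = 15180 m/s = 15.18 km/s.

Δv_total ≈ 15.18 km/s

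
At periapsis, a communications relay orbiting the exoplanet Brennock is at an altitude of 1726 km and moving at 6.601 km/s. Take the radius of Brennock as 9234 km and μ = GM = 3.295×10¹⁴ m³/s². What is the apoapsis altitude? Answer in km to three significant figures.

r_p = 9234 + 1726 = 10960 km = 1.096×10⁷ m.
Specific energy ε = v²/2 − μ/r = -8.277×10⁶ J/kg, so a = −μ/(2ε) = 1.990×10⁷ m.
The apsides satisfy r_p + r_a = 2a, so the apoapsis radius is 2a − r_p = 2.885×10⁷ m = 28848 km.
Apoapsis altitude = 28848 − 9234 = 19614 km.

apoapsis altitude ≈ 19600 km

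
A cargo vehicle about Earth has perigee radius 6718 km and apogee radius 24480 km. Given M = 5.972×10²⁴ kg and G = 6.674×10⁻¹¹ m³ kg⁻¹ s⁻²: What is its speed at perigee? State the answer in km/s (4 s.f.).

v ≈ 9.649 km/s

μ = GM = 6.674×10⁻¹¹ × 5.972×10²⁴ = 3.986×10¹⁴ m³/s².
Semi-major axis a = (r_p + r_a)/2 = 15599 km = 1.560×10⁷ m.
Vis-viva: v² = μ(2/r − 1/a) = 3.986×10¹⁴ × (2.977×10⁻⁷ − 6.411×10⁻⁸) = 9.311×10⁷ m²/s².
v = 9649 m/s = 9.649 km/s.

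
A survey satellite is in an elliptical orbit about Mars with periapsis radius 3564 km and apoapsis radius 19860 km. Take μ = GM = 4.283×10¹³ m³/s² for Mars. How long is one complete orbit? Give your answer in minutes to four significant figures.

Semi-major axis a = (r_p + r_a)/2 = (3564.0 + 19860)/2 = 11712 km = 1.171×10⁷ m.
By Kepler's third law T = 2π√(a³/μ) = 2π × 6.125×10³ = 3.848×10⁴ s.
= 641.4 minutes.

T ≈ 641.4 minutes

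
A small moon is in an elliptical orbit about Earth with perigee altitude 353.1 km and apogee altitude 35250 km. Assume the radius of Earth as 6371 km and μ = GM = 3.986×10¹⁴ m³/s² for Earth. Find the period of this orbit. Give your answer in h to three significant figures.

r_p = 6371 + 353.1 = 6724.1 km = 6.7241×10⁶ m.
r_a = 6371 + 35250 = 41621 km = 4.1621×10⁷ m.
Semi-major axis a = (r_p + r_a)/2 = (6724.1 + 41621)/2 = 24173 km = 2.417×10⁷ m.
By Kepler's third law T = 2π√(a³/μ) = 2π × 5.953×10³ = 3.740×10⁴ s.
= 10.39 h.

T ≈ 10.4 h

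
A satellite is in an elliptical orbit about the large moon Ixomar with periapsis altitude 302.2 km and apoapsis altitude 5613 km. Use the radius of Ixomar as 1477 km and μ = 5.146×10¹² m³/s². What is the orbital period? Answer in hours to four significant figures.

r_p = 1477 + 302.2 = 1779.2 km = 1.7792×10⁶ m.
r_a = 1477 + 5613 = 7090.0 km = 7.0900×10⁶ m.
Semi-major axis a = (r_p + r_a)/2 = (1779.2 + 7090.0)/2 = 4434.6 km = 4.435×10⁶ m.
By Kepler's third law T = 2π√(a³/μ) = 2π × 4.117×10³ = 2.587×10⁴ s.
= 7.185 hours.

T ≈ 7.185 hours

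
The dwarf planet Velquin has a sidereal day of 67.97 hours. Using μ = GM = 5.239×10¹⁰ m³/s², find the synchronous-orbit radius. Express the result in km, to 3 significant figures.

T = 67.97 hours = 2.447×10⁵ s.
A synchronous orbit has period T, so by Kepler's third law a = (μT²/4π²)^(1/3).
μT²/4π² = 5.239×10¹⁰ × (2.447×10⁵)² / 39.48 = 7.946×10¹⁹ m³.
a = 4.299×10⁶ m = 4299.1 km.

r_sync ≈ 4300 km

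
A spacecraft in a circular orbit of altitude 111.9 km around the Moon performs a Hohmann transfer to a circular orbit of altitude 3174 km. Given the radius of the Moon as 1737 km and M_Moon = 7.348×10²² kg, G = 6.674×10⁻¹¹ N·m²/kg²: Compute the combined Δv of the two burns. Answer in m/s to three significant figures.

Δv_total ≈ 595 m/s

μ = GM = 6.674×10⁻¹¹ × 7.348×10²² = 4.904×10¹² m³/s².
r₁ = 1737 + 111.9 = 1848.9 km = 1.8489×10⁶ m.
r₂ = 1737 + 3174 = 4911.0 km = 4.9110×10⁶ m.
Transfer ellipse a_t = (r₁ + r₂)/2 = 3.380×10⁶ m.
At r₁: circular v_c1 = √(μ/r₁) = 1629 m/s; transfer-perilune v_p = √[μ(2/r₁ − 1/a_t)] = 1963 m/s.
Δv₁ = v_p − v_c1 = 334.5 m/s.
At r₂: circular v_c2 = √(μ/r₂) = 999.3 m/s; transfer-apolune v_a = √[μ(2/r₂ − 1/a_t)] = 739.1 m/s.
Δv₂ = v_c2 − v_a = 260.2 m/s.
Total Δv = Δv₁ + Δv₂ = 594.7 m/s.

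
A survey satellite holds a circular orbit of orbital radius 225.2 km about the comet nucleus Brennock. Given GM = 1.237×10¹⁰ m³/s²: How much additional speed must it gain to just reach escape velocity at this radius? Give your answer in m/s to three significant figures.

r = 225.2 km = 2.252×10⁵ m.
Circular speed v_c = √(μ/r) = 234.4 m/s.
Escape speed v_esc = √(2μ/r) = √2 × v_c = 331.4 m/s.
Δv = v_esc − v_c = 97.08 m/s.

Δv ≈ 97.1 m/s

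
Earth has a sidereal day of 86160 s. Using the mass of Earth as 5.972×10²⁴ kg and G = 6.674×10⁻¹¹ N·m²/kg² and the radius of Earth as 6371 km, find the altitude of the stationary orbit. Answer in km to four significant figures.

μ = GM = 6.674×10⁻¹¹ × 5.972×10²⁴ = 3.986×10¹⁴ m³/s².
A synchronous orbit has period T, so by Kepler's third law a = (μT²/4π²)^(1/3).
μT²/4π² = 3.986×10¹⁴ × (8.616×10⁴)² / 39.48 = 7.495×10²² m³.
a = 4.216×10⁷ m = 42162 km.
Altitude h = a − R = 42162 − 6371 = 35791 km.

h_sync ≈ 35790 km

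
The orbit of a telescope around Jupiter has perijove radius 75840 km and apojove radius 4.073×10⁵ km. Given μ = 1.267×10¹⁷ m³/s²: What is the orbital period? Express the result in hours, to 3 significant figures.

Semi-major axis a = (r_p + r_a)/2 = (75840 + 4.0730×10⁵)/2 = 2.4157×10⁵ km = 2.416×10⁸ m.
By Kepler's third law T = 2π√(a³/μ) = 2π × 1.055×10⁴ = 6.628×10⁴ s.
= 18.41 hours.

T ≈ 18.4 hours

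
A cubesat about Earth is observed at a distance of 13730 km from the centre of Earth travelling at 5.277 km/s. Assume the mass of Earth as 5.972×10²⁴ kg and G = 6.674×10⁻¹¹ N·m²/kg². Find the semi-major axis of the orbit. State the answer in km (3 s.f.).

a ≈ 13200 km

μ = GM = 6.674×10⁻¹¹ × 5.972×10²⁴ = 3.986×10¹⁴ m³/s².
r = 1.373×10⁷ m.
Vis-viva rearranged: 1/a = 2/r − v²/μ = 1.457×10⁻⁷ − 6.987×10⁻⁸ = 7.580×10⁻⁸ m⁻¹.
a = 1.319×10⁷ m = 13193 km.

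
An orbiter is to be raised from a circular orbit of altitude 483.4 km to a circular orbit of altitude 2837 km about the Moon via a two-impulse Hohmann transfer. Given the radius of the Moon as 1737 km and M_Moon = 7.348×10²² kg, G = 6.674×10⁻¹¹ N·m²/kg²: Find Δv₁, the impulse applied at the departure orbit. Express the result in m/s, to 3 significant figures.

μ = GM = 6.674×10⁻¹¹ × 7.348×10²² = 4.904×10¹² m³/s².
r₁ = 1737 + 483.4 = 2220.4 km = 2.2204×10⁶ m.
r₂ = 1737 + 2837 = 4574.0 km = 4.5740×10⁶ m.
Transfer ellipse a_t = (r₁ + r₂)/2 = 3.397×10⁶ m.
At r₁: circular v_c1 = √(μ/r₁) = 1486 m/s; transfer-perilune v_p = √[μ(2/r₁ − 1/a_t)] = 1724 m/s.
Δv₁ = v_p − v_c1 = 238.3 m/s.

Δv ≈ 238 m/s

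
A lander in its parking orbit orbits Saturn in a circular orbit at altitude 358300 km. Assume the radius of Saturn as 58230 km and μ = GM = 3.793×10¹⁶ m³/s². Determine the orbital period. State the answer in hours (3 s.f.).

T ≈ 76.2 hours

r = 58230 + 358300 = 416530 km = 4.1653×10⁸ m.
Kepler's third law: T = 2π√(r³/μ) = 2π√((4.165×10⁸)³ / 3.793×10¹⁶).
r³/μ = 1.905×10⁹ s², so T = 2π × 4.365×10⁴ = 2.743×10⁵ s.
Converting: 2.743×10⁵ s ÷ 3600 = 76.18 hours.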